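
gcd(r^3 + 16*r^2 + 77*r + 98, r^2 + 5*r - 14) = r + 7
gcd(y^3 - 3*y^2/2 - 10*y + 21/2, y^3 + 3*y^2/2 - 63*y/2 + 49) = y - 7/2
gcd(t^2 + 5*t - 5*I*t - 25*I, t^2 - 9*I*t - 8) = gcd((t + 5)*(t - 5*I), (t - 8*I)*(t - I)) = 1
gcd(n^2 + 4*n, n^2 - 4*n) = n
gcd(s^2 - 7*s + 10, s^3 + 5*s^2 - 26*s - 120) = s - 5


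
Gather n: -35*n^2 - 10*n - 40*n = -35*n^2 - 50*n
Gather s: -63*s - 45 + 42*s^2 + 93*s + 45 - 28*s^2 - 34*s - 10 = 14*s^2 - 4*s - 10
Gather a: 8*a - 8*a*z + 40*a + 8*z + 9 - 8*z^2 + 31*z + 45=a*(48 - 8*z) - 8*z^2 + 39*z + 54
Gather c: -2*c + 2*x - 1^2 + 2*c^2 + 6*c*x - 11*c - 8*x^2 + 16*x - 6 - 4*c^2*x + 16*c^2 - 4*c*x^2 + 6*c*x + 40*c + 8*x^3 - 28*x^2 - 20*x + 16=c^2*(18 - 4*x) + c*(-4*x^2 + 12*x + 27) + 8*x^3 - 36*x^2 - 2*x + 9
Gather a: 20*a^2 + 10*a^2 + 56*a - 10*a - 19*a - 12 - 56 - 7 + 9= 30*a^2 + 27*a - 66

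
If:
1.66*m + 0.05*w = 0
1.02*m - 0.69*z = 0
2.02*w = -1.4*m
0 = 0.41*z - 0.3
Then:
No Solution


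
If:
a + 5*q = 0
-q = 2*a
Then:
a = 0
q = 0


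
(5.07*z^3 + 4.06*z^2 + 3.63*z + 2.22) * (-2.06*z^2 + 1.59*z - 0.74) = -10.4442*z^5 - 0.302299999999999*z^4 - 4.7742*z^3 - 1.8059*z^2 + 0.8436*z - 1.6428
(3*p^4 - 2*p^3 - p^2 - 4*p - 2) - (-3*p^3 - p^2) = 3*p^4 + p^3 - 4*p - 2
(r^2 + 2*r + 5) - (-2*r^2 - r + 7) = 3*r^2 + 3*r - 2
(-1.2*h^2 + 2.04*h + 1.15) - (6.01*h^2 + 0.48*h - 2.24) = -7.21*h^2 + 1.56*h + 3.39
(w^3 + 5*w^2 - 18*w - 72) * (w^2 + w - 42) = w^5 + 6*w^4 - 55*w^3 - 300*w^2 + 684*w + 3024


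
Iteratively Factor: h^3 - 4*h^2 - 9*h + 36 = (h - 3)*(h^2 - h - 12) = (h - 3)*(h + 3)*(h - 4)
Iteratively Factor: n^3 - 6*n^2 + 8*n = (n - 4)*(n^2 - 2*n) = n*(n - 4)*(n - 2)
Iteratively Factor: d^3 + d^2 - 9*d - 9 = (d + 1)*(d^2 - 9) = (d + 1)*(d + 3)*(d - 3)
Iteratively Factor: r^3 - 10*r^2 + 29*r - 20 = (r - 1)*(r^2 - 9*r + 20) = (r - 5)*(r - 1)*(r - 4)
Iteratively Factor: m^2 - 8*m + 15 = (m - 3)*(m - 5)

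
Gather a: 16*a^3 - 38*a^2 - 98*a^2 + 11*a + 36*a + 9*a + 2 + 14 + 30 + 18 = 16*a^3 - 136*a^2 + 56*a + 64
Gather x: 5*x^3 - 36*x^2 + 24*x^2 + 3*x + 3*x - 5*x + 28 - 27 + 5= 5*x^3 - 12*x^2 + x + 6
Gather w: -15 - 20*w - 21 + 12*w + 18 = -8*w - 18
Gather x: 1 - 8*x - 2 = -8*x - 1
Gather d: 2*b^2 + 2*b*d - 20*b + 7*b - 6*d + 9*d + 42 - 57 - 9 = 2*b^2 - 13*b + d*(2*b + 3) - 24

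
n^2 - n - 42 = (n - 7)*(n + 6)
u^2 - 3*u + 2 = (u - 2)*(u - 1)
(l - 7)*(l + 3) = l^2 - 4*l - 21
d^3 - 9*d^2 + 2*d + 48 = (d - 8)*(d - 3)*(d + 2)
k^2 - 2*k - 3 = (k - 3)*(k + 1)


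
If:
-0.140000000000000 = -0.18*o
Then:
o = 0.78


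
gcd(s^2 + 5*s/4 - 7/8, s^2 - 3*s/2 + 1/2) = s - 1/2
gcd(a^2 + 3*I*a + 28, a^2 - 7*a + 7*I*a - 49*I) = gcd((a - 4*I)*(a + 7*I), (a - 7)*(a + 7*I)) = a + 7*I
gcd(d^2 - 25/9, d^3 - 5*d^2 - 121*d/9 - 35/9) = d + 5/3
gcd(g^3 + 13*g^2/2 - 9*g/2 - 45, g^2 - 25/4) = g - 5/2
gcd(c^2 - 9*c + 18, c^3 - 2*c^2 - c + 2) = 1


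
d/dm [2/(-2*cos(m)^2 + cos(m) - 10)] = 2*(1 - 4*cos(m))*sin(m)/(-cos(m) + cos(2*m) + 11)^2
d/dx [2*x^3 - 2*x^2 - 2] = 2*x*(3*x - 2)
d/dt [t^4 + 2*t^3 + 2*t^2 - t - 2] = 4*t^3 + 6*t^2 + 4*t - 1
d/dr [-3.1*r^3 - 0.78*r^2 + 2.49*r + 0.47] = -9.3*r^2 - 1.56*r + 2.49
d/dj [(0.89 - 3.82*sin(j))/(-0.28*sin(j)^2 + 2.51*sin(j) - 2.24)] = (-1.0696*sin(j)^2 + 0.4984*sin(j) + 6.3229)*cos(j)/(0.0784*sin(j)^4 - 1.4056*sin(j)^3 + 7.5545*sin(j)^2 - 11.2448*sin(j) + 5.0176)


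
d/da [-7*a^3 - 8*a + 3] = -21*a^2 - 8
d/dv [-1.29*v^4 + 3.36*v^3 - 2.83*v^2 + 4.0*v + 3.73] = -5.16*v^3 + 10.08*v^2 - 5.66*v + 4.0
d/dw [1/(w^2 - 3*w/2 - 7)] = 2*(3 - 4*w)/(-2*w^2 + 3*w + 14)^2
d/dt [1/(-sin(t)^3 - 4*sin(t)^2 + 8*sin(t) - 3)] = (3*sin(t)^2 + 8*sin(t) - 8)*cos(t)/(sin(t)^3 + 4*sin(t)^2 - 8*sin(t) + 3)^2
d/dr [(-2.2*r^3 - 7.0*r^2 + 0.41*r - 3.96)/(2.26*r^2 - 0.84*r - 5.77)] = (-4.972*r^4 + 3.696*r^3 + 43.0354*r^2 + 98.6792*r - 5.6921)/(5.1076*r^4 - 3.7968*r^3 - 25.3748*r^2 + 9.6936*r + 33.2929)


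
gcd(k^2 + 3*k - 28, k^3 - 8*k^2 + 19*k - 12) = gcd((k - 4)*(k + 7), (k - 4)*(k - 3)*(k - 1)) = k - 4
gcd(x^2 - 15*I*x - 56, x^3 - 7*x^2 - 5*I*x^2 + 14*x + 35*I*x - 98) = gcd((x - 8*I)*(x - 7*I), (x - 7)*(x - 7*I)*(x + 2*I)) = x - 7*I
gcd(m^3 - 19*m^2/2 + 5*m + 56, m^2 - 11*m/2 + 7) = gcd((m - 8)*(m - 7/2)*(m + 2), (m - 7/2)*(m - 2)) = m - 7/2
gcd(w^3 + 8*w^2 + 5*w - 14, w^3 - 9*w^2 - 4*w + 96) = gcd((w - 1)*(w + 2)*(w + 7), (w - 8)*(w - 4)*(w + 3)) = 1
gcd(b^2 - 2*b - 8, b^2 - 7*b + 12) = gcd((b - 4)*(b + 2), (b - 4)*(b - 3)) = b - 4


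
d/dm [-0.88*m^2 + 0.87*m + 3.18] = 0.87 - 1.76*m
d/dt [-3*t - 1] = -3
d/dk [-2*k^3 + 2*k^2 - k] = -6*k^2 + 4*k - 1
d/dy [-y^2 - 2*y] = -2*y - 2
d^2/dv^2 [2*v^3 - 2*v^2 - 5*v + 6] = 12*v - 4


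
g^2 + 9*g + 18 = (g + 3)*(g + 6)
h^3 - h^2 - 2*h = h*(h - 2)*(h + 1)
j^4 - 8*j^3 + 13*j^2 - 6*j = j*(j - 6)*(j - 1)^2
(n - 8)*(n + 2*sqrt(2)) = n^2 - 8*n + 2*sqrt(2)*n - 16*sqrt(2)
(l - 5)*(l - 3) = l^2 - 8*l + 15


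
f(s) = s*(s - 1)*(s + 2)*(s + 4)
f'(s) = s*(s - 1)*(s + 2) + s*(s - 1)*(s + 4) + s*(s + 2)*(s + 4) + (s - 1)*(s + 2)*(s + 4)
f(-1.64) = 3.68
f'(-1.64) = 8.14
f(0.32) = -2.18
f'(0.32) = -5.05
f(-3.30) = -12.91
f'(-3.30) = -1.60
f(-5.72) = 245.94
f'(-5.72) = -288.70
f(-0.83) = 5.63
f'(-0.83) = -3.27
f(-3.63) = -10.14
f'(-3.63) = -16.20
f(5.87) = 2220.54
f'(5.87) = 1341.38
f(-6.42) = 509.54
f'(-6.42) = -473.87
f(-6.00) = 336.00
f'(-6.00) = -356.00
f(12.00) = 29568.00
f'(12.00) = 9112.00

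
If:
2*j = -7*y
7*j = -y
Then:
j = 0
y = 0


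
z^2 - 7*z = z*(z - 7)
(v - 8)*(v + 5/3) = v^2 - 19*v/3 - 40/3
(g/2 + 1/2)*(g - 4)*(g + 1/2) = g^3/2 - 5*g^2/4 - 11*g/4 - 1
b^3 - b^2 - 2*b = b*(b - 2)*(b + 1)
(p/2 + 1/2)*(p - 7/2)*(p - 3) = p^3/2 - 11*p^2/4 + 2*p + 21/4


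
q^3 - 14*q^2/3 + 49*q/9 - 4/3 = (q - 3)*(q - 4/3)*(q - 1/3)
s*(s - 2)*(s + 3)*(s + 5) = s^4 + 6*s^3 - s^2 - 30*s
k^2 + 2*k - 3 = (k - 1)*(k + 3)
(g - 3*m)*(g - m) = g^2 - 4*g*m + 3*m^2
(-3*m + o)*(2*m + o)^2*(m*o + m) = -12*m^4*o - 12*m^4 - 8*m^3*o^2 - 8*m^3*o + m^2*o^3 + m^2*o^2 + m*o^4 + m*o^3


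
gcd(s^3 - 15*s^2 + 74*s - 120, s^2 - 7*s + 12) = s - 4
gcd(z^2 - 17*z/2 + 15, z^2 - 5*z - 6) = z - 6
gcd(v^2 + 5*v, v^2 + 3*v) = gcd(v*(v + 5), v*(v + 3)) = v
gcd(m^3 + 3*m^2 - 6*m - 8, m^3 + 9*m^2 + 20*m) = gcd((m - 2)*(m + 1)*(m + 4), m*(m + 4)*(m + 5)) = m + 4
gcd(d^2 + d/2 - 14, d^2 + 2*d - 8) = d + 4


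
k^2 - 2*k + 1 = (k - 1)^2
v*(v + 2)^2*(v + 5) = v^4 + 9*v^3 + 24*v^2 + 20*v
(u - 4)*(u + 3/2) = u^2 - 5*u/2 - 6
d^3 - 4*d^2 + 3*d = d*(d - 3)*(d - 1)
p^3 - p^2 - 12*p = p*(p - 4)*(p + 3)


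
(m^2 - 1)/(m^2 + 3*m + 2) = (m - 1)/(m + 2)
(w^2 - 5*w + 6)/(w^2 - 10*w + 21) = (w - 2)/(w - 7)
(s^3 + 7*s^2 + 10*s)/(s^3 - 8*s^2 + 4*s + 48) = s*(s + 5)/(s^2 - 10*s + 24)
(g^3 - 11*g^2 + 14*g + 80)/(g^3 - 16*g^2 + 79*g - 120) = (g + 2)/(g - 3)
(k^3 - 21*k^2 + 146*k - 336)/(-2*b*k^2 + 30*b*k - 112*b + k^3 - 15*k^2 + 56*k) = (6 - k)/(2*b - k)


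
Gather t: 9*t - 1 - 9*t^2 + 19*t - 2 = -9*t^2 + 28*t - 3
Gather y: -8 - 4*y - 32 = -4*y - 40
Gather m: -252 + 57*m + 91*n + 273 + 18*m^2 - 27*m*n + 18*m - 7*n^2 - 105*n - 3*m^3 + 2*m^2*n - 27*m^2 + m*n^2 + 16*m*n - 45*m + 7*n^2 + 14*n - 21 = -3*m^3 + m^2*(2*n - 9) + m*(n^2 - 11*n + 30)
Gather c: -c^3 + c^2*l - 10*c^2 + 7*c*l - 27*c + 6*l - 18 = -c^3 + c^2*(l - 10) + c*(7*l - 27) + 6*l - 18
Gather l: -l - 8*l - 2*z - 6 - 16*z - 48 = -9*l - 18*z - 54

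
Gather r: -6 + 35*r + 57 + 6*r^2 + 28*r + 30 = 6*r^2 + 63*r + 81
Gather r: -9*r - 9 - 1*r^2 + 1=-r^2 - 9*r - 8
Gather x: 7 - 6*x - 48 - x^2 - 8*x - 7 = -x^2 - 14*x - 48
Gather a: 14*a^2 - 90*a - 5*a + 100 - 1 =14*a^2 - 95*a + 99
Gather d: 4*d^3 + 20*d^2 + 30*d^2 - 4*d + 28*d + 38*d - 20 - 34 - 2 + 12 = 4*d^3 + 50*d^2 + 62*d - 44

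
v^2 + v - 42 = (v - 6)*(v + 7)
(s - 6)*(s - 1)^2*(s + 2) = s^4 - 6*s^3 - 3*s^2 + 20*s - 12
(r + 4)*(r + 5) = r^2 + 9*r + 20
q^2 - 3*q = q*(q - 3)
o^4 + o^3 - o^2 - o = o*(o - 1)*(o + 1)^2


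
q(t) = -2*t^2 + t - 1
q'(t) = 1 - 4*t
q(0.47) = -0.97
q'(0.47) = -0.88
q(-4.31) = -42.46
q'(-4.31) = 18.24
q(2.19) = -8.40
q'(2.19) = -7.76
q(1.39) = -3.47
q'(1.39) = -4.56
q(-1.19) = -5.02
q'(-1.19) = 5.76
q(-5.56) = -68.39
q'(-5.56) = 23.24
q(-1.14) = -4.74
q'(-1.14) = 5.56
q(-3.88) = -34.99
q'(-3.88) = 16.52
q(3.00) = -16.00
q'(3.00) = -11.00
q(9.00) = -154.00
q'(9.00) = -35.00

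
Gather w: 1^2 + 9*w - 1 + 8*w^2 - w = 8*w^2 + 8*w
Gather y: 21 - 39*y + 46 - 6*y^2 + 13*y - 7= -6*y^2 - 26*y + 60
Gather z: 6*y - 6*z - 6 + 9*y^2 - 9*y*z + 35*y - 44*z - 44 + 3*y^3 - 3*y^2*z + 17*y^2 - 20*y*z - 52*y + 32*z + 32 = 3*y^3 + 26*y^2 - 11*y + z*(-3*y^2 - 29*y - 18) - 18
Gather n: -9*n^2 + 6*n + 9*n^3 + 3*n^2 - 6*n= 9*n^3 - 6*n^2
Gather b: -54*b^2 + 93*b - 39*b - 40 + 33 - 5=-54*b^2 + 54*b - 12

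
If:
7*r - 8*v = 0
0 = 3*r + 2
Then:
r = -2/3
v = -7/12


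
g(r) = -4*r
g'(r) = -4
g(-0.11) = 0.44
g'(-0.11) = -4.00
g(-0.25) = 1.00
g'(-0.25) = -4.00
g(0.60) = -2.40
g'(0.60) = -4.00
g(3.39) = -13.56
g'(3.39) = -4.00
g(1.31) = -5.24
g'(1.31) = -4.00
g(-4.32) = 17.28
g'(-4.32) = -4.00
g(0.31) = -1.24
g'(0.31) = -4.00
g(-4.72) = 18.88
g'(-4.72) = -4.00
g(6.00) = -24.00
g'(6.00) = -4.00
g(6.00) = -24.00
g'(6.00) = -4.00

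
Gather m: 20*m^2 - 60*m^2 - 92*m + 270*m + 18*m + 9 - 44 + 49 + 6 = -40*m^2 + 196*m + 20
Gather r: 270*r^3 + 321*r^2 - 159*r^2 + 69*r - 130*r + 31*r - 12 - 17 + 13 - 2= 270*r^3 + 162*r^2 - 30*r - 18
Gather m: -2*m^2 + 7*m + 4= -2*m^2 + 7*m + 4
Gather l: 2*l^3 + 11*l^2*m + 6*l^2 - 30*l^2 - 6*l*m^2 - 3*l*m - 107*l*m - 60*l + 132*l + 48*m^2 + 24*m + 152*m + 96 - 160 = 2*l^3 + l^2*(11*m - 24) + l*(-6*m^2 - 110*m + 72) + 48*m^2 + 176*m - 64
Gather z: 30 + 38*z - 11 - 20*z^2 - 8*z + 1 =-20*z^2 + 30*z + 20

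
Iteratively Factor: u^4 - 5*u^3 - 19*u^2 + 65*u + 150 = (u + 3)*(u^3 - 8*u^2 + 5*u + 50) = (u + 2)*(u + 3)*(u^2 - 10*u + 25) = (u - 5)*(u + 2)*(u + 3)*(u - 5)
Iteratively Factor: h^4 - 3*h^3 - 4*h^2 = (h)*(h^3 - 3*h^2 - 4*h) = h^2*(h^2 - 3*h - 4) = h^2*(h + 1)*(h - 4)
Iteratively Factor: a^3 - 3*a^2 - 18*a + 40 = (a + 4)*(a^2 - 7*a + 10) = (a - 5)*(a + 4)*(a - 2)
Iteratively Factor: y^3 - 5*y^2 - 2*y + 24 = (y - 4)*(y^2 - y - 6) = (y - 4)*(y - 3)*(y + 2)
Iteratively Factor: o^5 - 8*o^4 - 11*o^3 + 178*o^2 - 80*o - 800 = (o + 4)*(o^4 - 12*o^3 + 37*o^2 + 30*o - 200) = (o + 2)*(o + 4)*(o^3 - 14*o^2 + 65*o - 100) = (o - 4)*(o + 2)*(o + 4)*(o^2 - 10*o + 25) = (o - 5)*(o - 4)*(o + 2)*(o + 4)*(o - 5)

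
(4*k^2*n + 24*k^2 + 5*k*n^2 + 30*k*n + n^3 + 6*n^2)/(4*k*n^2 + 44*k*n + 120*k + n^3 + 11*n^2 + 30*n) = (k + n)/(n + 5)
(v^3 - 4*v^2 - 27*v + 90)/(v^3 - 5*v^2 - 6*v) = (v^2 + 2*v - 15)/(v*(v + 1))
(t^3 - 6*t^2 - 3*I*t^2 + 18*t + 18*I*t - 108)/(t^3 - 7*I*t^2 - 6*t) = (t^2 + 3*t*(-2 + I) - 18*I)/(t*(t - I))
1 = 1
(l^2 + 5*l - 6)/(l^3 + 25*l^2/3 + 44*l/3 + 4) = 3*(l - 1)/(3*l^2 + 7*l + 2)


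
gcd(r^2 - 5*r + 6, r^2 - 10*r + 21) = r - 3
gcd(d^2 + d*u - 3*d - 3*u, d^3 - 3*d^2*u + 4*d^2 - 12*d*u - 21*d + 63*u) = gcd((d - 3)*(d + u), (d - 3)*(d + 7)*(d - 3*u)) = d - 3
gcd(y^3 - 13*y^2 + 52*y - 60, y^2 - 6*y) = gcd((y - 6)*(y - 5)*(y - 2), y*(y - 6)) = y - 6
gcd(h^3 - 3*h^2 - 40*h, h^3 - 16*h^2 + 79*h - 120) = h - 8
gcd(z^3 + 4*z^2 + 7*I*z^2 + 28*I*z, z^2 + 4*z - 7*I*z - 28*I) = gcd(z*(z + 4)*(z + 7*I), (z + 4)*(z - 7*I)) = z + 4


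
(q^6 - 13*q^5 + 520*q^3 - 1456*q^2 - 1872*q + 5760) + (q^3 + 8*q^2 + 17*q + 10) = q^6 - 13*q^5 + 521*q^3 - 1448*q^2 - 1855*q + 5770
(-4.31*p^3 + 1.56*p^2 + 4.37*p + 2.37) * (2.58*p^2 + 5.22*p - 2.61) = -11.1198*p^5 - 18.4734*p^4 + 30.6669*p^3 + 24.8544*p^2 + 0.9657*p - 6.1857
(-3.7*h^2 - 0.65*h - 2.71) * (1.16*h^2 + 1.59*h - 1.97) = -4.292*h^4 - 6.637*h^3 + 3.1119*h^2 - 3.0284*h + 5.3387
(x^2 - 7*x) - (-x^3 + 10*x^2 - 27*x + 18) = x^3 - 9*x^2 + 20*x - 18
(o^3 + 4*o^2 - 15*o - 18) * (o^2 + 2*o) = o^5 + 6*o^4 - 7*o^3 - 48*o^2 - 36*o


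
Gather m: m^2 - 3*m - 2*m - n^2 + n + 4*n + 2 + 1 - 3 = m^2 - 5*m - n^2 + 5*n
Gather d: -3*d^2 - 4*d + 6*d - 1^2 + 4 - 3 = -3*d^2 + 2*d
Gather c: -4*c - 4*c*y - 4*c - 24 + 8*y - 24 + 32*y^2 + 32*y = c*(-4*y - 8) + 32*y^2 + 40*y - 48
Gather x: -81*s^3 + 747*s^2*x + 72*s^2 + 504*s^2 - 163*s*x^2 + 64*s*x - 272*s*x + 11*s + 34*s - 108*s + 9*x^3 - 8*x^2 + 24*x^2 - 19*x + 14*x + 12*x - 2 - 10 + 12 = -81*s^3 + 576*s^2 - 63*s + 9*x^3 + x^2*(16 - 163*s) + x*(747*s^2 - 208*s + 7)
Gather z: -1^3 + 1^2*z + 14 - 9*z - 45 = -8*z - 32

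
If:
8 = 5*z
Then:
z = 8/5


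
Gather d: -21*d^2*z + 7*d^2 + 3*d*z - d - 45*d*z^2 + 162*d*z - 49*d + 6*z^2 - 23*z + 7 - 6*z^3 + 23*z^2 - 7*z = d^2*(7 - 21*z) + d*(-45*z^2 + 165*z - 50) - 6*z^3 + 29*z^2 - 30*z + 7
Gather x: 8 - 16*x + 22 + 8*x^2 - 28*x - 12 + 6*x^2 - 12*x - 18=14*x^2 - 56*x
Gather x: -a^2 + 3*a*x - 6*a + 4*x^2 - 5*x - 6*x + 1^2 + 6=-a^2 - 6*a + 4*x^2 + x*(3*a - 11) + 7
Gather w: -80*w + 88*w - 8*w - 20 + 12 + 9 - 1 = 0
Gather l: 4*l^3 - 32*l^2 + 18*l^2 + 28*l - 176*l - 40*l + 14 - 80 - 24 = 4*l^3 - 14*l^2 - 188*l - 90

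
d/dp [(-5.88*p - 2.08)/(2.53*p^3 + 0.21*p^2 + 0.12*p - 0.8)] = (29.7528*p^3 + 17.022*p^2 + 0.8736*p + 4.9536)/(6.4009*p^6 + 1.0626*p^5 + 0.6513*p^4 - 3.9976*p^3 - 0.3216*p^2 - 0.192*p + 0.64)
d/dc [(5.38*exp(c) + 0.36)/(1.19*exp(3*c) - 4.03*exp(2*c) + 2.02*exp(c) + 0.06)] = (-12.8044*exp(3*c) + 20.3962*exp(2*c) + 2.9016*exp(c) - 0.4044)*exp(c)/(1.4161*exp(6*c) - 9.5914*exp(5*c) + 21.0485*exp(4*c) - 16.1384*exp(3*c) + 3.5968*exp(2*c) + 0.2424*exp(c) + 0.0036)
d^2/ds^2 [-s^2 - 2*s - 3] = -2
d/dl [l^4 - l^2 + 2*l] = 4*l^3 - 2*l + 2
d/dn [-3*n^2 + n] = 1 - 6*n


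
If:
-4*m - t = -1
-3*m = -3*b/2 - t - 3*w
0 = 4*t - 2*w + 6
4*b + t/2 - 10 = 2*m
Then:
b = 717/236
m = 313/472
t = -195/118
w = -18/59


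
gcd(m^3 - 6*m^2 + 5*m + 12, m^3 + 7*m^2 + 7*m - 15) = 1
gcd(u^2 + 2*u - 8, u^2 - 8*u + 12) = u - 2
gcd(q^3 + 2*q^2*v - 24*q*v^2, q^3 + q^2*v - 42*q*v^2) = q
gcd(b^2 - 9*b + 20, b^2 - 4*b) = b - 4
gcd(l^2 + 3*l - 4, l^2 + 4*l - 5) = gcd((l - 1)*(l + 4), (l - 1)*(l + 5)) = l - 1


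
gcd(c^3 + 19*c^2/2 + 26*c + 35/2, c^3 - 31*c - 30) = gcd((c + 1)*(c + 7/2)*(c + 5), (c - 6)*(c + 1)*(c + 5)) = c^2 + 6*c + 5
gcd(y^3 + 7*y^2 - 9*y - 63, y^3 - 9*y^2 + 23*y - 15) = y - 3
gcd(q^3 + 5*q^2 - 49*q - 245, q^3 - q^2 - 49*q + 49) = q^2 - 49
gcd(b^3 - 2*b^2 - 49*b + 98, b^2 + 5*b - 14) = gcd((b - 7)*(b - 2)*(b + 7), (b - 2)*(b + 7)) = b^2 + 5*b - 14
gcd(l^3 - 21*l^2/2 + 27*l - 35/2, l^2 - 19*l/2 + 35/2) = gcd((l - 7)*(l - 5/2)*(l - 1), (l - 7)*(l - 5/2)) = l^2 - 19*l/2 + 35/2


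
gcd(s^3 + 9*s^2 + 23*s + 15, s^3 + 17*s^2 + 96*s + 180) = s + 5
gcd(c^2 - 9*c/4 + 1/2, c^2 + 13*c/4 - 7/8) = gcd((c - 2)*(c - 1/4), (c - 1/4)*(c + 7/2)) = c - 1/4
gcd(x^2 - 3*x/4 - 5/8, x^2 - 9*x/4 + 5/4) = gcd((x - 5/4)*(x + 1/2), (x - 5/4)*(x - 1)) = x - 5/4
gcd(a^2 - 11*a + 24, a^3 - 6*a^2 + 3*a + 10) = 1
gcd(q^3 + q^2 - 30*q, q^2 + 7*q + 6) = q + 6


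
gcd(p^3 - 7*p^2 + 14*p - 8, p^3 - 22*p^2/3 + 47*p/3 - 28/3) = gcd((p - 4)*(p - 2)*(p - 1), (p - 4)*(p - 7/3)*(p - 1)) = p^2 - 5*p + 4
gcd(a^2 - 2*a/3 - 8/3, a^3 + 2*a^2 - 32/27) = a + 4/3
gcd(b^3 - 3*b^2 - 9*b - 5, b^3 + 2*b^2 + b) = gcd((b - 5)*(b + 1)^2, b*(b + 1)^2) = b^2 + 2*b + 1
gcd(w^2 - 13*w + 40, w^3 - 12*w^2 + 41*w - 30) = w - 5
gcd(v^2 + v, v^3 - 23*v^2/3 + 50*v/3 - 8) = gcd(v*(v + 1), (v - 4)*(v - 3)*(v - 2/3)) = 1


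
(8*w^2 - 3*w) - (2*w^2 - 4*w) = 6*w^2 + w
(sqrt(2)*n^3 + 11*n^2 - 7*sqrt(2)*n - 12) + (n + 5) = sqrt(2)*n^3 + 11*n^2 - 7*sqrt(2)*n + n - 7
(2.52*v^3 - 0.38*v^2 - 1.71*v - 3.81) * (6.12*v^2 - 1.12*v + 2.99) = 15.4224*v^5 - 5.148*v^4 - 2.5048*v^3 - 22.5382*v^2 - 0.8457*v - 11.3919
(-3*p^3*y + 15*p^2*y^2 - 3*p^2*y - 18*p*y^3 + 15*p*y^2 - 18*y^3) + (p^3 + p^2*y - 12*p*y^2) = -3*p^3*y + p^3 + 15*p^2*y^2 - 2*p^2*y - 18*p*y^3 + 3*p*y^2 - 18*y^3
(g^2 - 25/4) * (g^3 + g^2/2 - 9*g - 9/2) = g^5 + g^4/2 - 61*g^3/4 - 61*g^2/8 + 225*g/4 + 225/8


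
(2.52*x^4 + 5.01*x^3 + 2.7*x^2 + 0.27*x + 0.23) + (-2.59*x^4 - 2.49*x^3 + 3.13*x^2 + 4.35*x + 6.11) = -0.0699999999999998*x^4 + 2.52*x^3 + 5.83*x^2 + 4.62*x + 6.34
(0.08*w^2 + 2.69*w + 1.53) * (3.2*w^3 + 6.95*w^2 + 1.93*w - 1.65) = 0.256*w^5 + 9.164*w^4 + 23.7459*w^3 + 15.6932*w^2 - 1.4856*w - 2.5245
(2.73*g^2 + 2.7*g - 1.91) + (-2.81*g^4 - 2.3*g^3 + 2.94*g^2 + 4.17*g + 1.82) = -2.81*g^4 - 2.3*g^3 + 5.67*g^2 + 6.87*g - 0.0899999999999999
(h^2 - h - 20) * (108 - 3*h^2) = -3*h^4 + 3*h^3 + 168*h^2 - 108*h - 2160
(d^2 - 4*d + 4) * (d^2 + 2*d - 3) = d^4 - 2*d^3 - 7*d^2 + 20*d - 12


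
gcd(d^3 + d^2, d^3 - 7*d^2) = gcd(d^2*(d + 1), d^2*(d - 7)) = d^2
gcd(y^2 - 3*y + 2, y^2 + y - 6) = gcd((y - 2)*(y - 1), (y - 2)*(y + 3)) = y - 2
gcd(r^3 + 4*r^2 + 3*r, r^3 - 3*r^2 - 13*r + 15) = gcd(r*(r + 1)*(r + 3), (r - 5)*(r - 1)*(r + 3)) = r + 3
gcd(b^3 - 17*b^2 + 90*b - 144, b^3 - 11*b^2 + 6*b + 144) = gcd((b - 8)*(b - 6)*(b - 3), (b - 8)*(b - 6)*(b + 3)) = b^2 - 14*b + 48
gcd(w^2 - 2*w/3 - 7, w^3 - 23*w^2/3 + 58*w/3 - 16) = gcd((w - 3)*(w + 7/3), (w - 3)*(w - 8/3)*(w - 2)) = w - 3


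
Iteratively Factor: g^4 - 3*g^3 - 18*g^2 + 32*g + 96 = (g + 3)*(g^3 - 6*g^2 + 32) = (g - 4)*(g + 3)*(g^2 - 2*g - 8) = (g - 4)*(g + 2)*(g + 3)*(g - 4)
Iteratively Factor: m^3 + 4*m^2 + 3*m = (m + 1)*(m^2 + 3*m) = (m + 1)*(m + 3)*(m)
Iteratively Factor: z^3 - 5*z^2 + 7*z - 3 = (z - 1)*(z^2 - 4*z + 3) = (z - 1)^2*(z - 3)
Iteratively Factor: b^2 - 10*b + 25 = (b - 5)*(b - 5)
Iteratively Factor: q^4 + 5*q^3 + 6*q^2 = (q + 3)*(q^3 + 2*q^2) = (q + 2)*(q + 3)*(q^2) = q*(q + 2)*(q + 3)*(q)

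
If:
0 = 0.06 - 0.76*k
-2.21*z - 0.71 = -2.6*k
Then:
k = 0.08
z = -0.23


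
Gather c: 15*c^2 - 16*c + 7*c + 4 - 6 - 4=15*c^2 - 9*c - 6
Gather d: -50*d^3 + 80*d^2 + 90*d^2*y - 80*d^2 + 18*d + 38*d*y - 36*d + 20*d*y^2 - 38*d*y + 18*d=-50*d^3 + 90*d^2*y + 20*d*y^2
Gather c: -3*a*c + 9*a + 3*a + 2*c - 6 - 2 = 12*a + c*(2 - 3*a) - 8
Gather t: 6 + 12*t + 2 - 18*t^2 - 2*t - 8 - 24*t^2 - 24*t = -42*t^2 - 14*t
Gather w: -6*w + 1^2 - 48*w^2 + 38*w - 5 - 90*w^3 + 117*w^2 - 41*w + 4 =-90*w^3 + 69*w^2 - 9*w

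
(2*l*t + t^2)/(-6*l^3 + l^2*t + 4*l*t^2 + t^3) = t/(-3*l^2 + 2*l*t + t^2)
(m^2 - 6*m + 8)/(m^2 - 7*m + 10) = (m - 4)/(m - 5)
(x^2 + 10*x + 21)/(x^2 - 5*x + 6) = (x^2 + 10*x + 21)/(x^2 - 5*x + 6)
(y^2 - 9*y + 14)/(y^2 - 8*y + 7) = (y - 2)/(y - 1)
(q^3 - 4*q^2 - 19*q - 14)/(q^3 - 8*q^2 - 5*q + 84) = (q^2 + 3*q + 2)/(q^2 - q - 12)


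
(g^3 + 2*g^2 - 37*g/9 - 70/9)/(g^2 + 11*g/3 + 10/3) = (3*g^2 + g - 14)/(3*(g + 2))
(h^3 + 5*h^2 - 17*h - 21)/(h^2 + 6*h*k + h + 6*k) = (h^2 + 4*h - 21)/(h + 6*k)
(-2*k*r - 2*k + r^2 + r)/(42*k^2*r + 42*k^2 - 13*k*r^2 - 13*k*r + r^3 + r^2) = (-2*k + r)/(42*k^2 - 13*k*r + r^2)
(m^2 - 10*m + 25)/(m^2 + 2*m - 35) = (m - 5)/(m + 7)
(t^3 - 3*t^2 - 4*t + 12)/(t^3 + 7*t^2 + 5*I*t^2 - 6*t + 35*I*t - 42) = (t^3 - 3*t^2 - 4*t + 12)/(t^3 + t^2*(7 + 5*I) + t*(-6 + 35*I) - 42)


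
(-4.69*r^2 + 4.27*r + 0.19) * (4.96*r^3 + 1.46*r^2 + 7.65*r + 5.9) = -23.2624*r^5 + 14.3318*r^4 - 28.7019*r^3 + 5.2719*r^2 + 26.6465*r + 1.121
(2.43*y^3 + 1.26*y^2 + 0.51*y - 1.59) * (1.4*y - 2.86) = 3.402*y^4 - 5.1858*y^3 - 2.8896*y^2 - 3.6846*y + 4.5474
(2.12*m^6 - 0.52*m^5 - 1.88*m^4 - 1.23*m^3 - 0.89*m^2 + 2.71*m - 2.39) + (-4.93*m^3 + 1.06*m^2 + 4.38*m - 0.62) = 2.12*m^6 - 0.52*m^5 - 1.88*m^4 - 6.16*m^3 + 0.17*m^2 + 7.09*m - 3.01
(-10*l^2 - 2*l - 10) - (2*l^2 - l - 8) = -12*l^2 - l - 2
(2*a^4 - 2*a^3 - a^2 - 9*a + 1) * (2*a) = 4*a^5 - 4*a^4 - 2*a^3 - 18*a^2 + 2*a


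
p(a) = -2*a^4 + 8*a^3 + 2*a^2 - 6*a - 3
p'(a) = -8*a^3 + 24*a^2 + 4*a - 6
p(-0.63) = -0.74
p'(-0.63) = 3.01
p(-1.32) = -16.07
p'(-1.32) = 48.94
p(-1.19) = -10.52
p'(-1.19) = 36.71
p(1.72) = 15.80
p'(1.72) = 31.17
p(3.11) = 51.23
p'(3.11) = -2.07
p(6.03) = -856.64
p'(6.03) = -863.27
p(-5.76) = -3632.41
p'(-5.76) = 2296.05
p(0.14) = -3.78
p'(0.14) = -4.99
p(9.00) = -7185.00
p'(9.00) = -3858.00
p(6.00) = -831.00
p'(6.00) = -846.00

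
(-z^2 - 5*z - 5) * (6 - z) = z^3 - z^2 - 25*z - 30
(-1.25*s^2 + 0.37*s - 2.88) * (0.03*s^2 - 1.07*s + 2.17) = -0.0375*s^4 + 1.3486*s^3 - 3.1948*s^2 + 3.8845*s - 6.2496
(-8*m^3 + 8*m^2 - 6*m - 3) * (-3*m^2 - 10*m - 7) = 24*m^5 + 56*m^4 - 6*m^3 + 13*m^2 + 72*m + 21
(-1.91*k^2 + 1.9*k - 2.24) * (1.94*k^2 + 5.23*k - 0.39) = -3.7054*k^4 - 6.3033*k^3 + 6.3363*k^2 - 12.4562*k + 0.8736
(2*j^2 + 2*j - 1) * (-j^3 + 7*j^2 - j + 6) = -2*j^5 + 12*j^4 + 13*j^3 + 3*j^2 + 13*j - 6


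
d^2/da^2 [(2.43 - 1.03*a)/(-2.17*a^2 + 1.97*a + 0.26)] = ((14.6044 - 13.4106*a)*(-2.17*a^2 + 1.97*a + 0.26) - (1.03*a - 2.43)*(4.34*a - 1.97)*(8.68*a - 3.94))/(-2.17*a^2 + 1.97*a + 0.26)^3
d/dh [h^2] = 2*h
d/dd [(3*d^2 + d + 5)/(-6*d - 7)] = (-18*d^2 - 42*d + 23)/(36*d^2 + 84*d + 49)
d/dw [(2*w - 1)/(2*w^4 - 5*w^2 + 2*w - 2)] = 2*(2*w^4 - 5*w^2 + 2*w - (2*w - 1)*(4*w^3 - 5*w + 1) - 2)/(2*w^4 - 5*w^2 + 2*w - 2)^2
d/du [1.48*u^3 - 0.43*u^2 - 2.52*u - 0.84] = 4.44*u^2 - 0.86*u - 2.52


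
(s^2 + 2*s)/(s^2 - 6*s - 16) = s/(s - 8)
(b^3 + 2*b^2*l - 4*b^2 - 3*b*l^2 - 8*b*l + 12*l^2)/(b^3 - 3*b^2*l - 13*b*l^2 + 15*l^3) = (b - 4)/(b - 5*l)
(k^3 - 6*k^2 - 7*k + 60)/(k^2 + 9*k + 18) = (k^2 - 9*k + 20)/(k + 6)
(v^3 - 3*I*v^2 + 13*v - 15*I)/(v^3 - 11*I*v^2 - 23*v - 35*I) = (v^2 + 2*I*v + 3)/(v^2 - 6*I*v + 7)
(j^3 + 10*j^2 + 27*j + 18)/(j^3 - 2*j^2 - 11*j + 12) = (j^2 + 7*j + 6)/(j^2 - 5*j + 4)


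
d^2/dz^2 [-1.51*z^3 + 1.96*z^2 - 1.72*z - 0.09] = 3.92 - 9.06*z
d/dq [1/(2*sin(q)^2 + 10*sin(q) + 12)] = -(2*sin(q) + 5)*cos(q)/(2*(sin(q)^2 + 5*sin(q) + 6)^2)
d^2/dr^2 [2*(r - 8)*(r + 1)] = 4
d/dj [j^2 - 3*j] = 2*j - 3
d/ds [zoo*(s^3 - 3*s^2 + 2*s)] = zoo*(s^2 + s + 1)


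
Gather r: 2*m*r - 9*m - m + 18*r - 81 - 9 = -10*m + r*(2*m + 18) - 90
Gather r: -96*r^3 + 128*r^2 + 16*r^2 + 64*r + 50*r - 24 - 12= -96*r^3 + 144*r^2 + 114*r - 36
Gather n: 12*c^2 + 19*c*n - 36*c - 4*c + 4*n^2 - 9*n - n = 12*c^2 - 40*c + 4*n^2 + n*(19*c - 10)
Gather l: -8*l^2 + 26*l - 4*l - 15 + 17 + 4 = -8*l^2 + 22*l + 6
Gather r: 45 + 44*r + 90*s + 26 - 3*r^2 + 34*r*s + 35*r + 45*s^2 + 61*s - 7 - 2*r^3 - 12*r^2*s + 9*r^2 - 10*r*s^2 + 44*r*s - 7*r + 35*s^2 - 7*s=-2*r^3 + r^2*(6 - 12*s) + r*(-10*s^2 + 78*s + 72) + 80*s^2 + 144*s + 64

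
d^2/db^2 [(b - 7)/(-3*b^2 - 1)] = 6*(12*b^2*(7 - b) + (3*b - 7)*(3*b^2 + 1))/(3*b^2 + 1)^3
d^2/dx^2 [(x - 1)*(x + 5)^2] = 6*x + 18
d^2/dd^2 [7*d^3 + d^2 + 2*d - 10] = 42*d + 2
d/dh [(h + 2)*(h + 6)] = 2*h + 8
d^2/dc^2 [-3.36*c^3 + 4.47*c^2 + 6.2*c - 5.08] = 8.94 - 20.16*c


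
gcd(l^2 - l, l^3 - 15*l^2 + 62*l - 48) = l - 1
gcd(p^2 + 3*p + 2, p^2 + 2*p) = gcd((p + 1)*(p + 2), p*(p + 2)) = p + 2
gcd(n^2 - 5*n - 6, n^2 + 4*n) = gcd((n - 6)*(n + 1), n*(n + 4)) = 1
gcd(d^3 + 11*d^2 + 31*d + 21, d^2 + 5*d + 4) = d + 1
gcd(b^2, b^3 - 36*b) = b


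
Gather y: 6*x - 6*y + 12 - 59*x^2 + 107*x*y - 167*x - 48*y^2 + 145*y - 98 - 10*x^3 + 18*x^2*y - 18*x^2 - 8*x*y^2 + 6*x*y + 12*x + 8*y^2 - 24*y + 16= -10*x^3 - 77*x^2 - 149*x + y^2*(-8*x - 40) + y*(18*x^2 + 113*x + 115) - 70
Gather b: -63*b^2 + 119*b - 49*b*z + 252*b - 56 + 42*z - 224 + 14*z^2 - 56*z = -63*b^2 + b*(371 - 49*z) + 14*z^2 - 14*z - 280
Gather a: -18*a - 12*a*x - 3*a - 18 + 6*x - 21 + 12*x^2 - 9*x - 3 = a*(-12*x - 21) + 12*x^2 - 3*x - 42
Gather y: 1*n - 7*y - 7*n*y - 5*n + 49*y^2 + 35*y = -4*n + 49*y^2 + y*(28 - 7*n)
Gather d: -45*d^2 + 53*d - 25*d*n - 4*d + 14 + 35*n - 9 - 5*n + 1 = -45*d^2 + d*(49 - 25*n) + 30*n + 6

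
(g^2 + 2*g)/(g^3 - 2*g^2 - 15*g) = (g + 2)/(g^2 - 2*g - 15)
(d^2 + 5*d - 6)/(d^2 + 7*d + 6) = (d - 1)/(d + 1)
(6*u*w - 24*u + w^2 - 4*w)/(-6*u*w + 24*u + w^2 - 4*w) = (-6*u - w)/(6*u - w)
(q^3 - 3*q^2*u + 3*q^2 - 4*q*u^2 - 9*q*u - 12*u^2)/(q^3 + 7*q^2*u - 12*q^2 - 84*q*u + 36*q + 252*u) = (q^3 - 3*q^2*u + 3*q^2 - 4*q*u^2 - 9*q*u - 12*u^2)/(q^3 + 7*q^2*u - 12*q^2 - 84*q*u + 36*q + 252*u)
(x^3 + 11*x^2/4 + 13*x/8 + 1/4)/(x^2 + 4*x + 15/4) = (8*x^3 + 22*x^2 + 13*x + 2)/(2*(4*x^2 + 16*x + 15))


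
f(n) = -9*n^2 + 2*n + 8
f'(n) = 2 - 18*n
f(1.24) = -3.36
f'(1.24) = -20.32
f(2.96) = -64.93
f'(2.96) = -51.28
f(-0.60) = 3.56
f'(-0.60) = 12.80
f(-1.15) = -6.20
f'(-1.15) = 22.70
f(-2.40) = -48.64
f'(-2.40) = 45.20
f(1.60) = -11.84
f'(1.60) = -26.80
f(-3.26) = -94.17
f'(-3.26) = 60.68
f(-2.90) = -73.49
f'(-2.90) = 54.20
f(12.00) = -1264.00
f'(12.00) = -214.00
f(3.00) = -67.00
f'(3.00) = -52.00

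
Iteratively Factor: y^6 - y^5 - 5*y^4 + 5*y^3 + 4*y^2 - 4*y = (y - 1)*(y^5 - 5*y^3 + 4*y) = y*(y - 1)*(y^4 - 5*y^2 + 4) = y*(y - 1)*(y + 1)*(y^3 - y^2 - 4*y + 4) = y*(y - 1)^2*(y + 1)*(y^2 - 4) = y*(y - 2)*(y - 1)^2*(y + 1)*(y + 2)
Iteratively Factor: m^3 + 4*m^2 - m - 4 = (m - 1)*(m^2 + 5*m + 4) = (m - 1)*(m + 4)*(m + 1)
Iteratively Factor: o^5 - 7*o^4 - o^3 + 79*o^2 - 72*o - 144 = (o + 3)*(o^4 - 10*o^3 + 29*o^2 - 8*o - 48) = (o - 3)*(o + 3)*(o^3 - 7*o^2 + 8*o + 16) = (o - 3)*(o + 1)*(o + 3)*(o^2 - 8*o + 16) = (o - 4)*(o - 3)*(o + 1)*(o + 3)*(o - 4)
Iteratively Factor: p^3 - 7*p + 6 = (p + 3)*(p^2 - 3*p + 2) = (p - 2)*(p + 3)*(p - 1)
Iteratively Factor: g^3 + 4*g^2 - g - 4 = (g - 1)*(g^2 + 5*g + 4) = (g - 1)*(g + 1)*(g + 4)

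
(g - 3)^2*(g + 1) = g^3 - 5*g^2 + 3*g + 9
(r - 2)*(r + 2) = r^2 - 4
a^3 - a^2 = a^2*(a - 1)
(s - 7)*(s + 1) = s^2 - 6*s - 7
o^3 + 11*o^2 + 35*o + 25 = (o + 1)*(o + 5)^2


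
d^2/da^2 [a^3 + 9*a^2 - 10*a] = 6*a + 18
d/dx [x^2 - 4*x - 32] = 2*x - 4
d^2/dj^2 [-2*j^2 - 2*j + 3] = -4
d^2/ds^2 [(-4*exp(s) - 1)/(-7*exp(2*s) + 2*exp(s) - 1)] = (196*exp(4*s) + 252*exp(3*s) - 210*exp(2*s) - 16*exp(s) + 6)*exp(s)/(343*exp(6*s) - 294*exp(5*s) + 231*exp(4*s) - 92*exp(3*s) + 33*exp(2*s) - 6*exp(s) + 1)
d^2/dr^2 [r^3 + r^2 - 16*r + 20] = 6*r + 2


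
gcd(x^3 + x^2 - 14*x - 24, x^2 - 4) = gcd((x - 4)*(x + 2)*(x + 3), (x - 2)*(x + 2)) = x + 2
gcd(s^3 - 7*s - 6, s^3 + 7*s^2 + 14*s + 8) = s^2 + 3*s + 2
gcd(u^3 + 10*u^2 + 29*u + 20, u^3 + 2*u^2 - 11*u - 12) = u^2 + 5*u + 4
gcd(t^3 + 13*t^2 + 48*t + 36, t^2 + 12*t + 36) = t^2 + 12*t + 36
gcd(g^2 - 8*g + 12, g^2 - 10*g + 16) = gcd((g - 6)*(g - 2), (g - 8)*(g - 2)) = g - 2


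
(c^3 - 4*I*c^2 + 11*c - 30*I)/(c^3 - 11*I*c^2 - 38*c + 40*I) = (c + 3*I)/(c - 4*I)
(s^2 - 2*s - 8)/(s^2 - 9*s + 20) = (s + 2)/(s - 5)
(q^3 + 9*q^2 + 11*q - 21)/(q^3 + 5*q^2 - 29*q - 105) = (q - 1)/(q - 5)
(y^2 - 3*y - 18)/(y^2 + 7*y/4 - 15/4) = 4*(y - 6)/(4*y - 5)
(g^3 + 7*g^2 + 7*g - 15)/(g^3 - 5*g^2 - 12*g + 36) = (g^2 + 4*g - 5)/(g^2 - 8*g + 12)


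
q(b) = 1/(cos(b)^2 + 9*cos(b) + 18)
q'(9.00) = 0.03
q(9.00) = 0.09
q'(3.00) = 0.01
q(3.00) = 0.10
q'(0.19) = 0.00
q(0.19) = 0.04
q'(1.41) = 0.02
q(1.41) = 0.05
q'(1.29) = 0.02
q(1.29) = 0.05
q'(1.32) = 0.02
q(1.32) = 0.05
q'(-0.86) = -0.01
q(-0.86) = 0.04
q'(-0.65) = -0.01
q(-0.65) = 0.04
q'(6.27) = -0.00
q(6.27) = 0.04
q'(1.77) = 0.03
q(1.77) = 0.06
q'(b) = (2*sin(b)*cos(b) + 9*sin(b))/(cos(b)^2 + 9*cos(b) + 18)^2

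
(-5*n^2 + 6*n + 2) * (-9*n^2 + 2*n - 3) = 45*n^4 - 64*n^3 + 9*n^2 - 14*n - 6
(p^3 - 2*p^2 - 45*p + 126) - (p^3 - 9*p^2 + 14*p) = 7*p^2 - 59*p + 126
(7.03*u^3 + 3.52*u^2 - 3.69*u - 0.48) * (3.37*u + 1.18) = 23.6911*u^4 + 20.1578*u^3 - 8.2817*u^2 - 5.9718*u - 0.5664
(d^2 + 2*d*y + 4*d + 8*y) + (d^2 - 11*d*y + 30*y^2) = 2*d^2 - 9*d*y + 4*d + 30*y^2 + 8*y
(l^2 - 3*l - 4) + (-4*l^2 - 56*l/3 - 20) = -3*l^2 - 65*l/3 - 24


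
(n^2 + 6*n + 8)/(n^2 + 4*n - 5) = (n^2 + 6*n + 8)/(n^2 + 4*n - 5)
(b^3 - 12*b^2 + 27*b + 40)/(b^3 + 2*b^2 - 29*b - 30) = (b - 8)/(b + 6)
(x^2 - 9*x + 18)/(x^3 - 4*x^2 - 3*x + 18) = (x - 6)/(x^2 - x - 6)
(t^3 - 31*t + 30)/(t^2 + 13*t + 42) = (t^2 - 6*t + 5)/(t + 7)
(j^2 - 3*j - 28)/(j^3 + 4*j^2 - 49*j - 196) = 1/(j + 7)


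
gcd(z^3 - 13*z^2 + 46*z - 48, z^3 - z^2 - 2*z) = z - 2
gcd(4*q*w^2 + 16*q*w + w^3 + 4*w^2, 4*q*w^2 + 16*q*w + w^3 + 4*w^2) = 4*q*w^2 + 16*q*w + w^3 + 4*w^2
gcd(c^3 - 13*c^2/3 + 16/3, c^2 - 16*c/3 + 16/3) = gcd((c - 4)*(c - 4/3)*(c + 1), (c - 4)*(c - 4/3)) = c^2 - 16*c/3 + 16/3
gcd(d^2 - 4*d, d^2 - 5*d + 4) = d - 4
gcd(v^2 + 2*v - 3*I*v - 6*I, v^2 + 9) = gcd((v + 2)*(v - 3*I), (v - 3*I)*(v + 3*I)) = v - 3*I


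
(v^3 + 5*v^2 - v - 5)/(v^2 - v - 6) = (-v^3 - 5*v^2 + v + 5)/(-v^2 + v + 6)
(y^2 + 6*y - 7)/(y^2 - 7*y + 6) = (y + 7)/(y - 6)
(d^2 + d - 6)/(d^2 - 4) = (d + 3)/(d + 2)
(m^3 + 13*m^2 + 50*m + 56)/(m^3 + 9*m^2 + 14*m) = (m + 4)/m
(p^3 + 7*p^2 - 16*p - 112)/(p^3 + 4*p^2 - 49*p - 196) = (p - 4)/(p - 7)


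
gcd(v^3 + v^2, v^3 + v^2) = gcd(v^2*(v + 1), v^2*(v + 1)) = v^3 + v^2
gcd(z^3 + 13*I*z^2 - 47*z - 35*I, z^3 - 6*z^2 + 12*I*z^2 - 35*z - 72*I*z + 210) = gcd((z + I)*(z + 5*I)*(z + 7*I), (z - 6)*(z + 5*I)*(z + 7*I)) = z^2 + 12*I*z - 35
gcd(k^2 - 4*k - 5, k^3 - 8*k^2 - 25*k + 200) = k - 5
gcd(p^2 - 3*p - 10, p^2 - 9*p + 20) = p - 5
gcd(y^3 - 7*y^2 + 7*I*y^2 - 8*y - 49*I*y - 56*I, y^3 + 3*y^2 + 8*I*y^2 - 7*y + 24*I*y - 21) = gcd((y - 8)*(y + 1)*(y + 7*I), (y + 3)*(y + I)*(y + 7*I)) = y + 7*I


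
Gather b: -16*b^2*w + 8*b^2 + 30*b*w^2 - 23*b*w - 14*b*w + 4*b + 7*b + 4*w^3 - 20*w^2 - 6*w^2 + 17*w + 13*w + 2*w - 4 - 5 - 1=b^2*(8 - 16*w) + b*(30*w^2 - 37*w + 11) + 4*w^3 - 26*w^2 + 32*w - 10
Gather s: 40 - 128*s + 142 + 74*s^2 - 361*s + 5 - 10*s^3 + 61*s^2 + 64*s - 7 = -10*s^3 + 135*s^2 - 425*s + 180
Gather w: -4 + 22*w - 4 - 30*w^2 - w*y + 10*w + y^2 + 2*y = -30*w^2 + w*(32 - y) + y^2 + 2*y - 8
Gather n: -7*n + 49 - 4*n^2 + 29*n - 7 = -4*n^2 + 22*n + 42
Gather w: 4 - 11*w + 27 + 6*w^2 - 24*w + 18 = 6*w^2 - 35*w + 49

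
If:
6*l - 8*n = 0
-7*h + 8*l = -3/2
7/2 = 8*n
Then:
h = 37/42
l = 7/12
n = 7/16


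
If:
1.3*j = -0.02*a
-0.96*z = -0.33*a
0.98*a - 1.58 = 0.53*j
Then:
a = 1.60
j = -0.02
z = 0.55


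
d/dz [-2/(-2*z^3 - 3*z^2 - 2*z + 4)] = 4*(-3*z^2 - 3*z - 1)/(2*z^3 + 3*z^2 + 2*z - 4)^2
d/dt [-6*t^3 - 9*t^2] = 18*t*(-t - 1)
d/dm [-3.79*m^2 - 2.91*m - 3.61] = -7.58*m - 2.91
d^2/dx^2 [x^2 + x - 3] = 2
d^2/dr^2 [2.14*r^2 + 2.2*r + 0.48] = 4.28000000000000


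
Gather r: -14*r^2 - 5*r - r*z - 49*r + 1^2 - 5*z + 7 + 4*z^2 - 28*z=-14*r^2 + r*(-z - 54) + 4*z^2 - 33*z + 8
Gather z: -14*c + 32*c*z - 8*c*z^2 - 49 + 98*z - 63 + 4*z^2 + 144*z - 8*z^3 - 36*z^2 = -14*c - 8*z^3 + z^2*(-8*c - 32) + z*(32*c + 242) - 112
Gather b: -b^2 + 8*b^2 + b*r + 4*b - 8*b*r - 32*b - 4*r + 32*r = 7*b^2 + b*(-7*r - 28) + 28*r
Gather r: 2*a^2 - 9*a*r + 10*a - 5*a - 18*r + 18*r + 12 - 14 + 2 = 2*a^2 - 9*a*r + 5*a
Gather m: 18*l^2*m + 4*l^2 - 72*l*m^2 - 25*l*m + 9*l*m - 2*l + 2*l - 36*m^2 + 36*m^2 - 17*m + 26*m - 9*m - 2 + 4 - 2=4*l^2 - 72*l*m^2 + m*(18*l^2 - 16*l)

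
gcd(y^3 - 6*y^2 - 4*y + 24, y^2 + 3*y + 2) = y + 2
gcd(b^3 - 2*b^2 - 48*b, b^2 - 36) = b + 6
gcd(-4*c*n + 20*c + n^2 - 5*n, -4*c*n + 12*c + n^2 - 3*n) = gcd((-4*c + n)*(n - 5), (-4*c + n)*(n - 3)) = 4*c - n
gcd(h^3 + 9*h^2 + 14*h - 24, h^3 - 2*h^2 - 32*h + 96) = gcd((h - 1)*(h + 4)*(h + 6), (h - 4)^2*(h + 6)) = h + 6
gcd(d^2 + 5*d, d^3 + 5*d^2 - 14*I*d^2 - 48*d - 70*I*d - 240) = d + 5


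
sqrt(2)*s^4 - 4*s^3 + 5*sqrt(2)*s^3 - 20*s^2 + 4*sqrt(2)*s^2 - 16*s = s*(s + 4)*(s - 2*sqrt(2))*(sqrt(2)*s + sqrt(2))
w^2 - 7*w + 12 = (w - 4)*(w - 3)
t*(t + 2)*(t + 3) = t^3 + 5*t^2 + 6*t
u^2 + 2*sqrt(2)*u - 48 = (u - 4*sqrt(2))*(u + 6*sqrt(2))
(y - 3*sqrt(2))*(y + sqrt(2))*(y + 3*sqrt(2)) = y^3 + sqrt(2)*y^2 - 18*y - 18*sqrt(2)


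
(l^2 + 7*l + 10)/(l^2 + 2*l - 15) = (l + 2)/(l - 3)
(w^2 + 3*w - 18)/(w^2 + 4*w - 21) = (w + 6)/(w + 7)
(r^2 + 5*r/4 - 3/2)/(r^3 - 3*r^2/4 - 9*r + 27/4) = (r + 2)/(r^2 - 9)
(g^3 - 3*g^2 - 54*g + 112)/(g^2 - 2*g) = g - 1 - 56/g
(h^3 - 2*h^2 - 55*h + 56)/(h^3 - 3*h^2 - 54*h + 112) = (h - 1)/(h - 2)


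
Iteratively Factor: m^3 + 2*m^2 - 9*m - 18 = (m + 3)*(m^2 - m - 6) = (m - 3)*(m + 3)*(m + 2)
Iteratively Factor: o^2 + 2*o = (o + 2)*(o)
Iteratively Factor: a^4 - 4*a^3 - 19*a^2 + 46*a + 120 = (a + 2)*(a^3 - 6*a^2 - 7*a + 60) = (a + 2)*(a + 3)*(a^2 - 9*a + 20) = (a - 4)*(a + 2)*(a + 3)*(a - 5)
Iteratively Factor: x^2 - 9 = (x - 3)*(x + 3)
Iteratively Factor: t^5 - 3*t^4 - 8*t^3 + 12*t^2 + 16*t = (t + 1)*(t^4 - 4*t^3 - 4*t^2 + 16*t) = t*(t + 1)*(t^3 - 4*t^2 - 4*t + 16) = t*(t - 2)*(t + 1)*(t^2 - 2*t - 8) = t*(t - 4)*(t - 2)*(t + 1)*(t + 2)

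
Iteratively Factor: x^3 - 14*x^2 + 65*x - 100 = (x - 5)*(x^2 - 9*x + 20) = (x - 5)*(x - 4)*(x - 5)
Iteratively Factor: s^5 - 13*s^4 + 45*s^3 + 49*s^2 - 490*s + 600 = (s - 4)*(s^4 - 9*s^3 + 9*s^2 + 85*s - 150) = (s - 5)*(s - 4)*(s^3 - 4*s^2 - 11*s + 30) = (s - 5)*(s - 4)*(s + 3)*(s^2 - 7*s + 10) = (s - 5)*(s - 4)*(s - 2)*(s + 3)*(s - 5)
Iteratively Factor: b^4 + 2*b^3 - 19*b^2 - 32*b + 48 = (b - 1)*(b^3 + 3*b^2 - 16*b - 48) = (b - 1)*(b + 4)*(b^2 - b - 12) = (b - 1)*(b + 3)*(b + 4)*(b - 4)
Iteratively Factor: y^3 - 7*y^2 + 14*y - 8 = (y - 4)*(y^2 - 3*y + 2) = (y - 4)*(y - 2)*(y - 1)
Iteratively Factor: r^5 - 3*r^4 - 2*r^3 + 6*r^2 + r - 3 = (r - 3)*(r^4 - 2*r^2 + 1) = (r - 3)*(r - 1)*(r^3 + r^2 - r - 1) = (r - 3)*(r - 1)*(r + 1)*(r^2 - 1) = (r - 3)*(r - 1)*(r + 1)^2*(r - 1)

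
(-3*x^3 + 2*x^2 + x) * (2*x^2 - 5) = -6*x^5 + 4*x^4 + 17*x^3 - 10*x^2 - 5*x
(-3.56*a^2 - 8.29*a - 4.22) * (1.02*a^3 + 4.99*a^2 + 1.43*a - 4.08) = -3.6312*a^5 - 26.2202*a^4 - 50.7623*a^3 - 18.3877*a^2 + 27.7886*a + 17.2176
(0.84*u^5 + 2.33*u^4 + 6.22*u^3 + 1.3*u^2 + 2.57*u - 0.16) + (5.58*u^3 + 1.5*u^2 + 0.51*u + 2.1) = 0.84*u^5 + 2.33*u^4 + 11.8*u^3 + 2.8*u^2 + 3.08*u + 1.94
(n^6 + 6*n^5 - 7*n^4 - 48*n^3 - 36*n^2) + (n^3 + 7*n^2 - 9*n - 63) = n^6 + 6*n^5 - 7*n^4 - 47*n^3 - 29*n^2 - 9*n - 63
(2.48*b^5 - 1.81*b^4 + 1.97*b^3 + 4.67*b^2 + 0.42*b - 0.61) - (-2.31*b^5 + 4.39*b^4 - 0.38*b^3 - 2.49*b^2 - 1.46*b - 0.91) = 4.79*b^5 - 6.2*b^4 + 2.35*b^3 + 7.16*b^2 + 1.88*b + 0.3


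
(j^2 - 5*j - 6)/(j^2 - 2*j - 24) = (j + 1)/(j + 4)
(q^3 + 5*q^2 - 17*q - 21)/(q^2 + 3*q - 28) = (q^2 - 2*q - 3)/(q - 4)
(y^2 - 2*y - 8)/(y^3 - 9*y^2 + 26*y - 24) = (y + 2)/(y^2 - 5*y + 6)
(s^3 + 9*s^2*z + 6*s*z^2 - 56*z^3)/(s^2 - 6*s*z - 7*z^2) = (-s^3 - 9*s^2*z - 6*s*z^2 + 56*z^3)/(-s^2 + 6*s*z + 7*z^2)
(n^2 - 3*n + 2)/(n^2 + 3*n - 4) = (n - 2)/(n + 4)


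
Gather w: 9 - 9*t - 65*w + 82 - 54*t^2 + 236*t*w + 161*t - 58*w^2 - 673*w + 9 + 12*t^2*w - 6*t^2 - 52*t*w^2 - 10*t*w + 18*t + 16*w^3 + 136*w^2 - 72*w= -60*t^2 + 170*t + 16*w^3 + w^2*(78 - 52*t) + w*(12*t^2 + 226*t - 810) + 100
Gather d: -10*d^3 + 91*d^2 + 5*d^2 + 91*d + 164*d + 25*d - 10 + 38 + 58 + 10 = -10*d^3 + 96*d^2 + 280*d + 96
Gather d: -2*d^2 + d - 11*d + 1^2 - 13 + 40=-2*d^2 - 10*d + 28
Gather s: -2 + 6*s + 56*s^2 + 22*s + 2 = 56*s^2 + 28*s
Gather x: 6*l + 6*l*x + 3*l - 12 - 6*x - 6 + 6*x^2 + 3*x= 9*l + 6*x^2 + x*(6*l - 3) - 18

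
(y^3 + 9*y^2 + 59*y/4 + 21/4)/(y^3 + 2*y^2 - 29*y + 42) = (y^2 + 2*y + 3/4)/(y^2 - 5*y + 6)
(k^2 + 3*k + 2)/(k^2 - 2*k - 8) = (k + 1)/(k - 4)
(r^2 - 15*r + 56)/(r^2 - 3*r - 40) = (r - 7)/(r + 5)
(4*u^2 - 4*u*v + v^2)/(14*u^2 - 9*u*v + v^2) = (2*u - v)/(7*u - v)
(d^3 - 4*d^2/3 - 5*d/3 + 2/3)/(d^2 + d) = d - 7/3 + 2/(3*d)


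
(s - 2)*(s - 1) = s^2 - 3*s + 2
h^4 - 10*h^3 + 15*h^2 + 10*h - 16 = (h - 8)*(h - 2)*(h - 1)*(h + 1)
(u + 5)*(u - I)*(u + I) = u^3 + 5*u^2 + u + 5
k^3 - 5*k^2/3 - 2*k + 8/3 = (k - 2)*(k - 1)*(k + 4/3)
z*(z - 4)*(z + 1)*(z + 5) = z^4 + 2*z^3 - 19*z^2 - 20*z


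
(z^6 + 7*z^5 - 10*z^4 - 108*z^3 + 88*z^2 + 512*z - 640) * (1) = z^6 + 7*z^5 - 10*z^4 - 108*z^3 + 88*z^2 + 512*z - 640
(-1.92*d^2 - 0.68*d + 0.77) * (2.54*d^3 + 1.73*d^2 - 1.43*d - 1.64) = -4.8768*d^5 - 5.0488*d^4 + 3.525*d^3 + 5.4533*d^2 + 0.0141*d - 1.2628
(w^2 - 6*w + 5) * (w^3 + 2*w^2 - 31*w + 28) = w^5 - 4*w^4 - 38*w^3 + 224*w^2 - 323*w + 140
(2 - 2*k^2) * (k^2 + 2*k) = -2*k^4 - 4*k^3 + 2*k^2 + 4*k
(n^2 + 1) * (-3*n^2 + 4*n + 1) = -3*n^4 + 4*n^3 - 2*n^2 + 4*n + 1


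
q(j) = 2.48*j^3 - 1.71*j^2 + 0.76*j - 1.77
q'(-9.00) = 634.18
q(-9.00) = -1955.04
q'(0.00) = 0.76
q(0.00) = -1.77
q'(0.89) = 3.61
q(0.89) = -0.70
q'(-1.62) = 25.83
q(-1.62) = -18.03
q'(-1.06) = 12.74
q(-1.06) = -7.45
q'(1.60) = 14.33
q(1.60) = 5.23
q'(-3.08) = 81.87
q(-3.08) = -92.79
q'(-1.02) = 11.99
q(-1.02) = -6.96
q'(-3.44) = 100.57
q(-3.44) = -125.57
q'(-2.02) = 38.03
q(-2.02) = -30.72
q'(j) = 7.44*j^2 - 3.42*j + 0.76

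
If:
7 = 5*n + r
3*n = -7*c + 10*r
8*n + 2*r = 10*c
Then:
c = 7/6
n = 7/6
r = 7/6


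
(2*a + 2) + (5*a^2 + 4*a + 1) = 5*a^2 + 6*a + 3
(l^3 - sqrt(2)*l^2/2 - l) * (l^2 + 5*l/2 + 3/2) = l^5 - sqrt(2)*l^4/2 + 5*l^4/2 - 5*sqrt(2)*l^3/4 + l^3/2 - 5*l^2/2 - 3*sqrt(2)*l^2/4 - 3*l/2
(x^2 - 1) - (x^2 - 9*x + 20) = 9*x - 21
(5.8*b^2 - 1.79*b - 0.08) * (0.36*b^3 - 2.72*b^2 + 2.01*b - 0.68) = 2.088*b^5 - 16.4204*b^4 + 16.498*b^3 - 7.3243*b^2 + 1.0564*b + 0.0544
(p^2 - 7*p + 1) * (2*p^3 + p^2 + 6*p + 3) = 2*p^5 - 13*p^4 + p^3 - 38*p^2 - 15*p + 3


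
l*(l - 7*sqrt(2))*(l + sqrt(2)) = l^3 - 6*sqrt(2)*l^2 - 14*l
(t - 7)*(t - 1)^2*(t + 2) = t^4 - 7*t^3 - 3*t^2 + 23*t - 14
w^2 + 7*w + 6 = (w + 1)*(w + 6)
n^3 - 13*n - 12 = (n - 4)*(n + 1)*(n + 3)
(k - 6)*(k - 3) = k^2 - 9*k + 18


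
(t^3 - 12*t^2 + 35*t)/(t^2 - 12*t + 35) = t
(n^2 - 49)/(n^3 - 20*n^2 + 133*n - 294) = (n + 7)/(n^2 - 13*n + 42)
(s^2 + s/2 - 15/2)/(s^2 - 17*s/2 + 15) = (s + 3)/(s - 6)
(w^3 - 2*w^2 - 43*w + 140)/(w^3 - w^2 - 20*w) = (w^2 + 3*w - 28)/(w*(w + 4))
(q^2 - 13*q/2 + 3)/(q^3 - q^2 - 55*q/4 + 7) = 2*(q - 6)/(2*q^2 - q - 28)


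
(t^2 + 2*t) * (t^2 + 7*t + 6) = t^4 + 9*t^3 + 20*t^2 + 12*t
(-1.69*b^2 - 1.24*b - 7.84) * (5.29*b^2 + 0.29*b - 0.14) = -8.9401*b^4 - 7.0497*b^3 - 41.5966*b^2 - 2.1*b + 1.0976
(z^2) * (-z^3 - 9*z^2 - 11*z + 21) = -z^5 - 9*z^4 - 11*z^3 + 21*z^2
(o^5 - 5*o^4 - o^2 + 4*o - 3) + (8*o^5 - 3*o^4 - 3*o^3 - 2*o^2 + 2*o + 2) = 9*o^5 - 8*o^4 - 3*o^3 - 3*o^2 + 6*o - 1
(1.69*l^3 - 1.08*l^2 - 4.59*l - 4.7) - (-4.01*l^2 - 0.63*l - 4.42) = 1.69*l^3 + 2.93*l^2 - 3.96*l - 0.28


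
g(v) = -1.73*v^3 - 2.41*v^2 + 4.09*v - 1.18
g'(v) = -5.19*v^2 - 4.82*v + 4.09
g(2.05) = -17.83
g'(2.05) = -27.60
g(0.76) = -0.22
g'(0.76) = -2.57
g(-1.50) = -6.90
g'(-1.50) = -0.36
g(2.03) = -17.28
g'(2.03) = -27.08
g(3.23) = -71.41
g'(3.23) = -65.63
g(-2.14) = -4.01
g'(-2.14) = -9.36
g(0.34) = -0.14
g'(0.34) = 1.85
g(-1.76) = -6.41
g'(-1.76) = -3.50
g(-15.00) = 5233.97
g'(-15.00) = -1091.36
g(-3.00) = 11.57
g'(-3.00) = -28.16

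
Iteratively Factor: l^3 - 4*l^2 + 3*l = (l - 1)*(l^2 - 3*l) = l*(l - 1)*(l - 3)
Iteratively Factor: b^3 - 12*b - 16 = (b + 2)*(b^2 - 2*b - 8) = (b - 4)*(b + 2)*(b + 2)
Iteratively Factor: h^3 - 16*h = (h - 4)*(h^2 + 4*h) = (h - 4)*(h + 4)*(h)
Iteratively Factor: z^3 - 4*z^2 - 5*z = (z + 1)*(z^2 - 5*z) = (z - 5)*(z + 1)*(z)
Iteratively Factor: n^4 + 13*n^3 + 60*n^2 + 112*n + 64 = (n + 4)*(n^3 + 9*n^2 + 24*n + 16) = (n + 4)^2*(n^2 + 5*n + 4) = (n + 1)*(n + 4)^2*(n + 4)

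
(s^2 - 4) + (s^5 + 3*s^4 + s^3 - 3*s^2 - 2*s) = s^5 + 3*s^4 + s^3 - 2*s^2 - 2*s - 4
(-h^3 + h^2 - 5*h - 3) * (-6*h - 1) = 6*h^4 - 5*h^3 + 29*h^2 + 23*h + 3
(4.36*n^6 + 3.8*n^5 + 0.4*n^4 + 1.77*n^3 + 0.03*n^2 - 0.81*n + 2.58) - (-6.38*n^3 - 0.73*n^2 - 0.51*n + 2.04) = 4.36*n^6 + 3.8*n^5 + 0.4*n^4 + 8.15*n^3 + 0.76*n^2 - 0.3*n + 0.54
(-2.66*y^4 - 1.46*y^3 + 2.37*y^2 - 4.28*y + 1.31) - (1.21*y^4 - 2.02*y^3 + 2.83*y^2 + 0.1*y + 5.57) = -3.87*y^4 + 0.56*y^3 - 0.46*y^2 - 4.38*y - 4.26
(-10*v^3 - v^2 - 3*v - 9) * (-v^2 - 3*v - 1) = 10*v^5 + 31*v^4 + 16*v^3 + 19*v^2 + 30*v + 9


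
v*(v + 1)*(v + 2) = v^3 + 3*v^2 + 2*v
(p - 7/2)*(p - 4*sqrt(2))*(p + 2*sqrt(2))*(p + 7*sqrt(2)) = p^4 - 7*p^3/2 + 5*sqrt(2)*p^3 - 44*p^2 - 35*sqrt(2)*p^2/2 - 112*sqrt(2)*p + 154*p + 392*sqrt(2)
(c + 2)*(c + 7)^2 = c^3 + 16*c^2 + 77*c + 98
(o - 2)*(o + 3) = o^2 + o - 6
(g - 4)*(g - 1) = g^2 - 5*g + 4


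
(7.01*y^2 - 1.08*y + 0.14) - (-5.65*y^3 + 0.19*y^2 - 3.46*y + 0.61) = 5.65*y^3 + 6.82*y^2 + 2.38*y - 0.47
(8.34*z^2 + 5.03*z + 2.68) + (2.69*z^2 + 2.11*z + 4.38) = 11.03*z^2 + 7.14*z + 7.06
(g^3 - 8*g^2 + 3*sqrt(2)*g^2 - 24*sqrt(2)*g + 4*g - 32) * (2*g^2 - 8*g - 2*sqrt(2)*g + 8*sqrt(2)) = 2*g^5 - 24*g^4 + 4*sqrt(2)*g^4 - 48*sqrt(2)*g^3 + 60*g^3 + 48*g^2 + 120*sqrt(2)*g^2 - 128*g + 96*sqrt(2)*g - 256*sqrt(2)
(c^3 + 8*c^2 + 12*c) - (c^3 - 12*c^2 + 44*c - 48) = 20*c^2 - 32*c + 48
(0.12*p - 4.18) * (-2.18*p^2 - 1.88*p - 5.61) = -0.2616*p^3 + 8.8868*p^2 + 7.1852*p + 23.4498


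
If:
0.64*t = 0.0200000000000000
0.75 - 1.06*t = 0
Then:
No Solution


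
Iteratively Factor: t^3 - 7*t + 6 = (t - 2)*(t^2 + 2*t - 3) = (t - 2)*(t - 1)*(t + 3)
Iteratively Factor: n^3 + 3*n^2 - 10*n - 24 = (n + 4)*(n^2 - n - 6) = (n + 2)*(n + 4)*(n - 3)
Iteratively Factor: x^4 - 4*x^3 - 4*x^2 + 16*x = (x - 4)*(x^3 - 4*x) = (x - 4)*(x + 2)*(x^2 - 2*x) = x*(x - 4)*(x + 2)*(x - 2)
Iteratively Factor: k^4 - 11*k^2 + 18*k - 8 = (k - 1)*(k^3 + k^2 - 10*k + 8) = (k - 1)^2*(k^2 + 2*k - 8) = (k - 1)^2*(k + 4)*(k - 2)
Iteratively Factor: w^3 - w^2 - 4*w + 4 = (w - 1)*(w^2 - 4) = (w - 2)*(w - 1)*(w + 2)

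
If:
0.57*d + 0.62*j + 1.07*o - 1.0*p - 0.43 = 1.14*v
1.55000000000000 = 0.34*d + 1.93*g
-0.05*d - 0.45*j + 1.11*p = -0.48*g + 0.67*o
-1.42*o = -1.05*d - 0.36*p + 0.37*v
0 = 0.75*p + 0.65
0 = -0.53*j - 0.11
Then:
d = -0.71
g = 0.93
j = -0.21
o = -0.58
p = -0.87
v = -0.63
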